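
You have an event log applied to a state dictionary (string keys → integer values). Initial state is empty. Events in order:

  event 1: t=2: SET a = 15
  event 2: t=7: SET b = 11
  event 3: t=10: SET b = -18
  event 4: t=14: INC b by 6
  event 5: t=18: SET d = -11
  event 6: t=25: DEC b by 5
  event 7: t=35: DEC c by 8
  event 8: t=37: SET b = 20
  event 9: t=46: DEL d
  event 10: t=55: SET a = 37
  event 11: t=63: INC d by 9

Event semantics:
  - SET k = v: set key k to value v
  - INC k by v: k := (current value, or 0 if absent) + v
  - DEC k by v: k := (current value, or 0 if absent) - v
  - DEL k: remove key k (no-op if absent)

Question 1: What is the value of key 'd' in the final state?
Track key 'd' through all 11 events:
  event 1 (t=2: SET a = 15): d unchanged
  event 2 (t=7: SET b = 11): d unchanged
  event 3 (t=10: SET b = -18): d unchanged
  event 4 (t=14: INC b by 6): d unchanged
  event 5 (t=18: SET d = -11): d (absent) -> -11
  event 6 (t=25: DEC b by 5): d unchanged
  event 7 (t=35: DEC c by 8): d unchanged
  event 8 (t=37: SET b = 20): d unchanged
  event 9 (t=46: DEL d): d -11 -> (absent)
  event 10 (t=55: SET a = 37): d unchanged
  event 11 (t=63: INC d by 9): d (absent) -> 9
Final: d = 9

Answer: 9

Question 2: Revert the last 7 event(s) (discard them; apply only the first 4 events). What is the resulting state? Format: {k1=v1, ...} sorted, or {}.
Keep first 4 events (discard last 7):
  after event 1 (t=2: SET a = 15): {a=15}
  after event 2 (t=7: SET b = 11): {a=15, b=11}
  after event 3 (t=10: SET b = -18): {a=15, b=-18}
  after event 4 (t=14: INC b by 6): {a=15, b=-12}

Answer: {a=15, b=-12}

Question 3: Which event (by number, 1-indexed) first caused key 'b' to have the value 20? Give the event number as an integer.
Answer: 8

Derivation:
Looking for first event where b becomes 20:
  event 2: b = 11
  event 3: b = -18
  event 4: b = -12
  event 5: b = -12
  event 6: b = -17
  event 7: b = -17
  event 8: b -17 -> 20  <-- first match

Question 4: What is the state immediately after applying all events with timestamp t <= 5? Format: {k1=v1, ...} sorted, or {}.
Answer: {a=15}

Derivation:
Apply events with t <= 5 (1 events):
  after event 1 (t=2: SET a = 15): {a=15}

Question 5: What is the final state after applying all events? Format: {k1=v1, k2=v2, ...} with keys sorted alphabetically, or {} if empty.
Answer: {a=37, b=20, c=-8, d=9}

Derivation:
  after event 1 (t=2: SET a = 15): {a=15}
  after event 2 (t=7: SET b = 11): {a=15, b=11}
  after event 3 (t=10: SET b = -18): {a=15, b=-18}
  after event 4 (t=14: INC b by 6): {a=15, b=-12}
  after event 5 (t=18: SET d = -11): {a=15, b=-12, d=-11}
  after event 6 (t=25: DEC b by 5): {a=15, b=-17, d=-11}
  after event 7 (t=35: DEC c by 8): {a=15, b=-17, c=-8, d=-11}
  after event 8 (t=37: SET b = 20): {a=15, b=20, c=-8, d=-11}
  after event 9 (t=46: DEL d): {a=15, b=20, c=-8}
  after event 10 (t=55: SET a = 37): {a=37, b=20, c=-8}
  after event 11 (t=63: INC d by 9): {a=37, b=20, c=-8, d=9}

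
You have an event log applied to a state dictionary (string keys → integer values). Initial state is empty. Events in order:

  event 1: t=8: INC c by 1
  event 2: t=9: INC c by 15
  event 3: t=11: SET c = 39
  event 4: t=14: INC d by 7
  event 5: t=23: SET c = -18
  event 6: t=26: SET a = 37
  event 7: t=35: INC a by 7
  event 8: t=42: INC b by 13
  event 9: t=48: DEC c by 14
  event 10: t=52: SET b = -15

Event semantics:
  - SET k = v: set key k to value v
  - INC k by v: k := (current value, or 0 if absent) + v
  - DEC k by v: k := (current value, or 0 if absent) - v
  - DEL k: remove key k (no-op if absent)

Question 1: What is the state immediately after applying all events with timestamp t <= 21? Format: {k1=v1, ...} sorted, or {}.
Answer: {c=39, d=7}

Derivation:
Apply events with t <= 21 (4 events):
  after event 1 (t=8: INC c by 1): {c=1}
  after event 2 (t=9: INC c by 15): {c=16}
  after event 3 (t=11: SET c = 39): {c=39}
  after event 4 (t=14: INC d by 7): {c=39, d=7}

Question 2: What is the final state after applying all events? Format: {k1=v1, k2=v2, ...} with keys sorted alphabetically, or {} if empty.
Answer: {a=44, b=-15, c=-32, d=7}

Derivation:
  after event 1 (t=8: INC c by 1): {c=1}
  after event 2 (t=9: INC c by 15): {c=16}
  after event 3 (t=11: SET c = 39): {c=39}
  after event 4 (t=14: INC d by 7): {c=39, d=7}
  after event 5 (t=23: SET c = -18): {c=-18, d=7}
  after event 6 (t=26: SET a = 37): {a=37, c=-18, d=7}
  after event 7 (t=35: INC a by 7): {a=44, c=-18, d=7}
  after event 8 (t=42: INC b by 13): {a=44, b=13, c=-18, d=7}
  after event 9 (t=48: DEC c by 14): {a=44, b=13, c=-32, d=7}
  after event 10 (t=52: SET b = -15): {a=44, b=-15, c=-32, d=7}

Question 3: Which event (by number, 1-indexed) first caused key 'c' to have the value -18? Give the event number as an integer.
Looking for first event where c becomes -18:
  event 1: c = 1
  event 2: c = 16
  event 3: c = 39
  event 4: c = 39
  event 5: c 39 -> -18  <-- first match

Answer: 5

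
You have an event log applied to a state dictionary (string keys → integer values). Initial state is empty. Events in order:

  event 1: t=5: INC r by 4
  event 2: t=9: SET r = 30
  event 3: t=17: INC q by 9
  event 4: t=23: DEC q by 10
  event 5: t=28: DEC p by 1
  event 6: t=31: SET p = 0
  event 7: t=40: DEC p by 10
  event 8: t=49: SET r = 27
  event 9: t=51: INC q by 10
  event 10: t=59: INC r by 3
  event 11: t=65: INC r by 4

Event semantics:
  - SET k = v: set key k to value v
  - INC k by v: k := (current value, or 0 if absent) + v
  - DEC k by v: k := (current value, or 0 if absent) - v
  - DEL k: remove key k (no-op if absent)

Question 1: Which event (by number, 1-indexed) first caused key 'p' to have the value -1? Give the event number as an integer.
Answer: 5

Derivation:
Looking for first event where p becomes -1:
  event 5: p (absent) -> -1  <-- first match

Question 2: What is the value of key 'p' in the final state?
Answer: -10

Derivation:
Track key 'p' through all 11 events:
  event 1 (t=5: INC r by 4): p unchanged
  event 2 (t=9: SET r = 30): p unchanged
  event 3 (t=17: INC q by 9): p unchanged
  event 4 (t=23: DEC q by 10): p unchanged
  event 5 (t=28: DEC p by 1): p (absent) -> -1
  event 6 (t=31: SET p = 0): p -1 -> 0
  event 7 (t=40: DEC p by 10): p 0 -> -10
  event 8 (t=49: SET r = 27): p unchanged
  event 9 (t=51: INC q by 10): p unchanged
  event 10 (t=59: INC r by 3): p unchanged
  event 11 (t=65: INC r by 4): p unchanged
Final: p = -10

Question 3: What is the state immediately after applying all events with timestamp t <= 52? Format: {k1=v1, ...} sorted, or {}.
Answer: {p=-10, q=9, r=27}

Derivation:
Apply events with t <= 52 (9 events):
  after event 1 (t=5: INC r by 4): {r=4}
  after event 2 (t=9: SET r = 30): {r=30}
  after event 3 (t=17: INC q by 9): {q=9, r=30}
  after event 4 (t=23: DEC q by 10): {q=-1, r=30}
  after event 5 (t=28: DEC p by 1): {p=-1, q=-1, r=30}
  after event 6 (t=31: SET p = 0): {p=0, q=-1, r=30}
  after event 7 (t=40: DEC p by 10): {p=-10, q=-1, r=30}
  after event 8 (t=49: SET r = 27): {p=-10, q=-1, r=27}
  after event 9 (t=51: INC q by 10): {p=-10, q=9, r=27}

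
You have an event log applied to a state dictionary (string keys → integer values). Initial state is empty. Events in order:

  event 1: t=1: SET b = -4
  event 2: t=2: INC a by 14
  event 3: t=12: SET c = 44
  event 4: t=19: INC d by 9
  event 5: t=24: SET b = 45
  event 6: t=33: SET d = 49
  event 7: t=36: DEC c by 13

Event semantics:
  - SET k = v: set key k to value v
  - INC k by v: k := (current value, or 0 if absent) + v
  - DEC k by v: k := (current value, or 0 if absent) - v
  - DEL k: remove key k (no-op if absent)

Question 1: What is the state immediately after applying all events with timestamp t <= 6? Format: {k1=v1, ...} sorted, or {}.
Answer: {a=14, b=-4}

Derivation:
Apply events with t <= 6 (2 events):
  after event 1 (t=1: SET b = -4): {b=-4}
  after event 2 (t=2: INC a by 14): {a=14, b=-4}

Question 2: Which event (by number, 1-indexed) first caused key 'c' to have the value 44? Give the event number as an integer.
Looking for first event where c becomes 44:
  event 3: c (absent) -> 44  <-- first match

Answer: 3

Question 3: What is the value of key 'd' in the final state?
Answer: 49

Derivation:
Track key 'd' through all 7 events:
  event 1 (t=1: SET b = -4): d unchanged
  event 2 (t=2: INC a by 14): d unchanged
  event 3 (t=12: SET c = 44): d unchanged
  event 4 (t=19: INC d by 9): d (absent) -> 9
  event 5 (t=24: SET b = 45): d unchanged
  event 6 (t=33: SET d = 49): d 9 -> 49
  event 7 (t=36: DEC c by 13): d unchanged
Final: d = 49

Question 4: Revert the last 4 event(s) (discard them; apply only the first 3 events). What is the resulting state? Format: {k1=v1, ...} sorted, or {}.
Answer: {a=14, b=-4, c=44}

Derivation:
Keep first 3 events (discard last 4):
  after event 1 (t=1: SET b = -4): {b=-4}
  after event 2 (t=2: INC a by 14): {a=14, b=-4}
  after event 3 (t=12: SET c = 44): {a=14, b=-4, c=44}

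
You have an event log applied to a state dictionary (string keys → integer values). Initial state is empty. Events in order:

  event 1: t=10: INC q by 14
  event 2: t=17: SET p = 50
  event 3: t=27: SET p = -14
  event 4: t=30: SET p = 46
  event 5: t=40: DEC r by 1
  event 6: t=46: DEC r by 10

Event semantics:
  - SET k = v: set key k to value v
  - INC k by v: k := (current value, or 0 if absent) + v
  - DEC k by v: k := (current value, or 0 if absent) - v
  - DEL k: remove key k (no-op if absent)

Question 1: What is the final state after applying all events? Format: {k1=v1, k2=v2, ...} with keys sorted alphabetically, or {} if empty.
  after event 1 (t=10: INC q by 14): {q=14}
  after event 2 (t=17: SET p = 50): {p=50, q=14}
  after event 3 (t=27: SET p = -14): {p=-14, q=14}
  after event 4 (t=30: SET p = 46): {p=46, q=14}
  after event 5 (t=40: DEC r by 1): {p=46, q=14, r=-1}
  after event 6 (t=46: DEC r by 10): {p=46, q=14, r=-11}

Answer: {p=46, q=14, r=-11}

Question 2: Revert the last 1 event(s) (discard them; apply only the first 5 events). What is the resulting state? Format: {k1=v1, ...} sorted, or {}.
Answer: {p=46, q=14, r=-1}

Derivation:
Keep first 5 events (discard last 1):
  after event 1 (t=10: INC q by 14): {q=14}
  after event 2 (t=17: SET p = 50): {p=50, q=14}
  after event 3 (t=27: SET p = -14): {p=-14, q=14}
  after event 4 (t=30: SET p = 46): {p=46, q=14}
  after event 5 (t=40: DEC r by 1): {p=46, q=14, r=-1}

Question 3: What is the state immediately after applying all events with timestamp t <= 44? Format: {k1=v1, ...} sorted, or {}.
Apply events with t <= 44 (5 events):
  after event 1 (t=10: INC q by 14): {q=14}
  after event 2 (t=17: SET p = 50): {p=50, q=14}
  after event 3 (t=27: SET p = -14): {p=-14, q=14}
  after event 4 (t=30: SET p = 46): {p=46, q=14}
  after event 5 (t=40: DEC r by 1): {p=46, q=14, r=-1}

Answer: {p=46, q=14, r=-1}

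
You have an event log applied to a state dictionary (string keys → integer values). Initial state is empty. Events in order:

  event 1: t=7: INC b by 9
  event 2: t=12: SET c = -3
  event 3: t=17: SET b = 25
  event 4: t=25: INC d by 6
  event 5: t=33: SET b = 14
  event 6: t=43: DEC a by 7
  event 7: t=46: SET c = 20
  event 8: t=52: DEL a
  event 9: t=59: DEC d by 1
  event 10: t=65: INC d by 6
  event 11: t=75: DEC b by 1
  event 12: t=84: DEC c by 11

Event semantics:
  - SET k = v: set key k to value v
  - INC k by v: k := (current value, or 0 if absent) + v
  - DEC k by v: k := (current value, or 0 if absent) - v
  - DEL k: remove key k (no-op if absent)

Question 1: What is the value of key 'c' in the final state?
Answer: 9

Derivation:
Track key 'c' through all 12 events:
  event 1 (t=7: INC b by 9): c unchanged
  event 2 (t=12: SET c = -3): c (absent) -> -3
  event 3 (t=17: SET b = 25): c unchanged
  event 4 (t=25: INC d by 6): c unchanged
  event 5 (t=33: SET b = 14): c unchanged
  event 6 (t=43: DEC a by 7): c unchanged
  event 7 (t=46: SET c = 20): c -3 -> 20
  event 8 (t=52: DEL a): c unchanged
  event 9 (t=59: DEC d by 1): c unchanged
  event 10 (t=65: INC d by 6): c unchanged
  event 11 (t=75: DEC b by 1): c unchanged
  event 12 (t=84: DEC c by 11): c 20 -> 9
Final: c = 9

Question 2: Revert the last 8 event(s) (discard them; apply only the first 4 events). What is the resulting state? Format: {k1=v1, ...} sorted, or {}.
Keep first 4 events (discard last 8):
  after event 1 (t=7: INC b by 9): {b=9}
  after event 2 (t=12: SET c = -3): {b=9, c=-3}
  after event 3 (t=17: SET b = 25): {b=25, c=-3}
  after event 4 (t=25: INC d by 6): {b=25, c=-3, d=6}

Answer: {b=25, c=-3, d=6}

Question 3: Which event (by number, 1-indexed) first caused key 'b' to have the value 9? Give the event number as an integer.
Looking for first event where b becomes 9:
  event 1: b (absent) -> 9  <-- first match

Answer: 1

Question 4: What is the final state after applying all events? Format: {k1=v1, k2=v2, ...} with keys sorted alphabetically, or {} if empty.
Answer: {b=13, c=9, d=11}

Derivation:
  after event 1 (t=7: INC b by 9): {b=9}
  after event 2 (t=12: SET c = -3): {b=9, c=-3}
  after event 3 (t=17: SET b = 25): {b=25, c=-3}
  after event 4 (t=25: INC d by 6): {b=25, c=-3, d=6}
  after event 5 (t=33: SET b = 14): {b=14, c=-3, d=6}
  after event 6 (t=43: DEC a by 7): {a=-7, b=14, c=-3, d=6}
  after event 7 (t=46: SET c = 20): {a=-7, b=14, c=20, d=6}
  after event 8 (t=52: DEL a): {b=14, c=20, d=6}
  after event 9 (t=59: DEC d by 1): {b=14, c=20, d=5}
  after event 10 (t=65: INC d by 6): {b=14, c=20, d=11}
  after event 11 (t=75: DEC b by 1): {b=13, c=20, d=11}
  after event 12 (t=84: DEC c by 11): {b=13, c=9, d=11}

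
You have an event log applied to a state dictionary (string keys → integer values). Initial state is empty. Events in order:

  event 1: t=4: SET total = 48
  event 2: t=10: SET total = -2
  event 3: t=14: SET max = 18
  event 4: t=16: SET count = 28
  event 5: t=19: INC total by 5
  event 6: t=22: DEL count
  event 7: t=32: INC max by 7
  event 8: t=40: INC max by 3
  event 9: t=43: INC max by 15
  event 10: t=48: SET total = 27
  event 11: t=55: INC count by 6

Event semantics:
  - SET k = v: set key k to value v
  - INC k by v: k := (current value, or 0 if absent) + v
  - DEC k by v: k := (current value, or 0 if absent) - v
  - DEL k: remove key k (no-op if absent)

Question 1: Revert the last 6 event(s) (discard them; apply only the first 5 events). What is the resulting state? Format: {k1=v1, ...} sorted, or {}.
Keep first 5 events (discard last 6):
  after event 1 (t=4: SET total = 48): {total=48}
  after event 2 (t=10: SET total = -2): {total=-2}
  after event 3 (t=14: SET max = 18): {max=18, total=-2}
  after event 4 (t=16: SET count = 28): {count=28, max=18, total=-2}
  after event 5 (t=19: INC total by 5): {count=28, max=18, total=3}

Answer: {count=28, max=18, total=3}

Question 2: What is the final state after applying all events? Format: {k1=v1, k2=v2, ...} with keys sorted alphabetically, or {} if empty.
Answer: {count=6, max=43, total=27}

Derivation:
  after event 1 (t=4: SET total = 48): {total=48}
  after event 2 (t=10: SET total = -2): {total=-2}
  after event 3 (t=14: SET max = 18): {max=18, total=-2}
  after event 4 (t=16: SET count = 28): {count=28, max=18, total=-2}
  after event 5 (t=19: INC total by 5): {count=28, max=18, total=3}
  after event 6 (t=22: DEL count): {max=18, total=3}
  after event 7 (t=32: INC max by 7): {max=25, total=3}
  after event 8 (t=40: INC max by 3): {max=28, total=3}
  after event 9 (t=43: INC max by 15): {max=43, total=3}
  after event 10 (t=48: SET total = 27): {max=43, total=27}
  after event 11 (t=55: INC count by 6): {count=6, max=43, total=27}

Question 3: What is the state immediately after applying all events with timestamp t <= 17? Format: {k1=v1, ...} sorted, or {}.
Answer: {count=28, max=18, total=-2}

Derivation:
Apply events with t <= 17 (4 events):
  after event 1 (t=4: SET total = 48): {total=48}
  after event 2 (t=10: SET total = -2): {total=-2}
  after event 3 (t=14: SET max = 18): {max=18, total=-2}
  after event 4 (t=16: SET count = 28): {count=28, max=18, total=-2}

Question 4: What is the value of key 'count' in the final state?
Track key 'count' through all 11 events:
  event 1 (t=4: SET total = 48): count unchanged
  event 2 (t=10: SET total = -2): count unchanged
  event 3 (t=14: SET max = 18): count unchanged
  event 4 (t=16: SET count = 28): count (absent) -> 28
  event 5 (t=19: INC total by 5): count unchanged
  event 6 (t=22: DEL count): count 28 -> (absent)
  event 7 (t=32: INC max by 7): count unchanged
  event 8 (t=40: INC max by 3): count unchanged
  event 9 (t=43: INC max by 15): count unchanged
  event 10 (t=48: SET total = 27): count unchanged
  event 11 (t=55: INC count by 6): count (absent) -> 6
Final: count = 6

Answer: 6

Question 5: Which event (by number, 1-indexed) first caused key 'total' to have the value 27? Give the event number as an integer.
Looking for first event where total becomes 27:
  event 1: total = 48
  event 2: total = -2
  event 3: total = -2
  event 4: total = -2
  event 5: total = 3
  event 6: total = 3
  event 7: total = 3
  event 8: total = 3
  event 9: total = 3
  event 10: total 3 -> 27  <-- first match

Answer: 10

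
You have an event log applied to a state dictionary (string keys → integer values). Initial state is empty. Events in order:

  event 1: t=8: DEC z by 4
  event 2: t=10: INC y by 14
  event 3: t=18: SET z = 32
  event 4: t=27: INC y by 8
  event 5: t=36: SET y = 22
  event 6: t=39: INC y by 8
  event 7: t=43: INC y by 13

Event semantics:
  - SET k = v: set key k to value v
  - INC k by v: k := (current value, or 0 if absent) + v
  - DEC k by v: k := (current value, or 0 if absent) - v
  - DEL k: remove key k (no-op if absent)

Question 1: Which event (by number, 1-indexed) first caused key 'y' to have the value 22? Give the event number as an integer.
Looking for first event where y becomes 22:
  event 2: y = 14
  event 3: y = 14
  event 4: y 14 -> 22  <-- first match

Answer: 4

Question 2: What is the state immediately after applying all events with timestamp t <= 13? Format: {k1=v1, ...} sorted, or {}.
Answer: {y=14, z=-4}

Derivation:
Apply events with t <= 13 (2 events):
  after event 1 (t=8: DEC z by 4): {z=-4}
  after event 2 (t=10: INC y by 14): {y=14, z=-4}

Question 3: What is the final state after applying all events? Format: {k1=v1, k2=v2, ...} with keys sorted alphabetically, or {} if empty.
  after event 1 (t=8: DEC z by 4): {z=-4}
  after event 2 (t=10: INC y by 14): {y=14, z=-4}
  after event 3 (t=18: SET z = 32): {y=14, z=32}
  after event 4 (t=27: INC y by 8): {y=22, z=32}
  after event 5 (t=36: SET y = 22): {y=22, z=32}
  after event 6 (t=39: INC y by 8): {y=30, z=32}
  after event 7 (t=43: INC y by 13): {y=43, z=32}

Answer: {y=43, z=32}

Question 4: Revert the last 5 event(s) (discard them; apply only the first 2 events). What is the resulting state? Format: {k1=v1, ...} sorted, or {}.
Answer: {y=14, z=-4}

Derivation:
Keep first 2 events (discard last 5):
  after event 1 (t=8: DEC z by 4): {z=-4}
  after event 2 (t=10: INC y by 14): {y=14, z=-4}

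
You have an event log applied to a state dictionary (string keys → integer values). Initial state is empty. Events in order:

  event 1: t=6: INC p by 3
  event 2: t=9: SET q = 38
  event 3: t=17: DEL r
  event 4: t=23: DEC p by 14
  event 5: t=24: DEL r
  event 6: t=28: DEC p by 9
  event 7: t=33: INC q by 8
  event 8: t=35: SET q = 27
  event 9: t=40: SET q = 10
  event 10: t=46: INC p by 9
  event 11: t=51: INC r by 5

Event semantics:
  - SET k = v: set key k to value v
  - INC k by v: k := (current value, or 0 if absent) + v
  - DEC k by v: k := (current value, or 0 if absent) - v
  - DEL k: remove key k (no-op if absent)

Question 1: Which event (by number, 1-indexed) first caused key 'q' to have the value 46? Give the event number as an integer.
Answer: 7

Derivation:
Looking for first event where q becomes 46:
  event 2: q = 38
  event 3: q = 38
  event 4: q = 38
  event 5: q = 38
  event 6: q = 38
  event 7: q 38 -> 46  <-- first match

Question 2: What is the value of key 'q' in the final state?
Answer: 10

Derivation:
Track key 'q' through all 11 events:
  event 1 (t=6: INC p by 3): q unchanged
  event 2 (t=9: SET q = 38): q (absent) -> 38
  event 3 (t=17: DEL r): q unchanged
  event 4 (t=23: DEC p by 14): q unchanged
  event 5 (t=24: DEL r): q unchanged
  event 6 (t=28: DEC p by 9): q unchanged
  event 7 (t=33: INC q by 8): q 38 -> 46
  event 8 (t=35: SET q = 27): q 46 -> 27
  event 9 (t=40: SET q = 10): q 27 -> 10
  event 10 (t=46: INC p by 9): q unchanged
  event 11 (t=51: INC r by 5): q unchanged
Final: q = 10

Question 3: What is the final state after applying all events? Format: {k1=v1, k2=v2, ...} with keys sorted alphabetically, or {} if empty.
Answer: {p=-11, q=10, r=5}

Derivation:
  after event 1 (t=6: INC p by 3): {p=3}
  after event 2 (t=9: SET q = 38): {p=3, q=38}
  after event 3 (t=17: DEL r): {p=3, q=38}
  after event 4 (t=23: DEC p by 14): {p=-11, q=38}
  after event 5 (t=24: DEL r): {p=-11, q=38}
  after event 6 (t=28: DEC p by 9): {p=-20, q=38}
  after event 7 (t=33: INC q by 8): {p=-20, q=46}
  after event 8 (t=35: SET q = 27): {p=-20, q=27}
  after event 9 (t=40: SET q = 10): {p=-20, q=10}
  after event 10 (t=46: INC p by 9): {p=-11, q=10}
  after event 11 (t=51: INC r by 5): {p=-11, q=10, r=5}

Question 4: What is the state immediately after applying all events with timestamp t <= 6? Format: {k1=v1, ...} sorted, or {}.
Apply events with t <= 6 (1 events):
  after event 1 (t=6: INC p by 3): {p=3}

Answer: {p=3}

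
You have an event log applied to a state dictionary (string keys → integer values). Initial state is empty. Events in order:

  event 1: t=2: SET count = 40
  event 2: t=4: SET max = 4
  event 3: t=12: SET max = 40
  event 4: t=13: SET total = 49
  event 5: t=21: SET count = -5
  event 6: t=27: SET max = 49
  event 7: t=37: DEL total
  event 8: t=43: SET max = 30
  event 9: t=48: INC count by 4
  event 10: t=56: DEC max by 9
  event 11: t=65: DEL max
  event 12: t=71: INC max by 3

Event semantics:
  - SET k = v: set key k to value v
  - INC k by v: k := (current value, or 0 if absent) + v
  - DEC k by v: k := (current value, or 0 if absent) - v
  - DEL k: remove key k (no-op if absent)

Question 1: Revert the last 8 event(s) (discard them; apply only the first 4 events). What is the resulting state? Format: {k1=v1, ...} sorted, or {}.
Keep first 4 events (discard last 8):
  after event 1 (t=2: SET count = 40): {count=40}
  after event 2 (t=4: SET max = 4): {count=40, max=4}
  after event 3 (t=12: SET max = 40): {count=40, max=40}
  after event 4 (t=13: SET total = 49): {count=40, max=40, total=49}

Answer: {count=40, max=40, total=49}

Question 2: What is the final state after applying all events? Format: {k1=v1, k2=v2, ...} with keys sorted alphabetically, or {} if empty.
Answer: {count=-1, max=3}

Derivation:
  after event 1 (t=2: SET count = 40): {count=40}
  after event 2 (t=4: SET max = 4): {count=40, max=4}
  after event 3 (t=12: SET max = 40): {count=40, max=40}
  after event 4 (t=13: SET total = 49): {count=40, max=40, total=49}
  after event 5 (t=21: SET count = -5): {count=-5, max=40, total=49}
  after event 6 (t=27: SET max = 49): {count=-5, max=49, total=49}
  after event 7 (t=37: DEL total): {count=-5, max=49}
  after event 8 (t=43: SET max = 30): {count=-5, max=30}
  after event 9 (t=48: INC count by 4): {count=-1, max=30}
  after event 10 (t=56: DEC max by 9): {count=-1, max=21}
  after event 11 (t=65: DEL max): {count=-1}
  after event 12 (t=71: INC max by 3): {count=-1, max=3}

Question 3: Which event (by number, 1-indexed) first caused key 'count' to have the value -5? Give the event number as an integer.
Answer: 5

Derivation:
Looking for first event where count becomes -5:
  event 1: count = 40
  event 2: count = 40
  event 3: count = 40
  event 4: count = 40
  event 5: count 40 -> -5  <-- first match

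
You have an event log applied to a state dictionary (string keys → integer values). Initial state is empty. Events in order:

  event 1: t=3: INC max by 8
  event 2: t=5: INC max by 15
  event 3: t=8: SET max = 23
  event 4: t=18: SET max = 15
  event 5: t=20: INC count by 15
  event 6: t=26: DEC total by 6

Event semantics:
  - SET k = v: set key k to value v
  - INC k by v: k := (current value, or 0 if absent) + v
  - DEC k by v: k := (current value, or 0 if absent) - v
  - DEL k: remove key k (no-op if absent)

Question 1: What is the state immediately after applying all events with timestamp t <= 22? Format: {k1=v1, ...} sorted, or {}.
Apply events with t <= 22 (5 events):
  after event 1 (t=3: INC max by 8): {max=8}
  after event 2 (t=5: INC max by 15): {max=23}
  after event 3 (t=8: SET max = 23): {max=23}
  after event 4 (t=18: SET max = 15): {max=15}
  after event 5 (t=20: INC count by 15): {count=15, max=15}

Answer: {count=15, max=15}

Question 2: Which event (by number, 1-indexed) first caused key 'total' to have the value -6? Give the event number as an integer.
Looking for first event where total becomes -6:
  event 6: total (absent) -> -6  <-- first match

Answer: 6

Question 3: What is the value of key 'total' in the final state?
Answer: -6

Derivation:
Track key 'total' through all 6 events:
  event 1 (t=3: INC max by 8): total unchanged
  event 2 (t=5: INC max by 15): total unchanged
  event 3 (t=8: SET max = 23): total unchanged
  event 4 (t=18: SET max = 15): total unchanged
  event 5 (t=20: INC count by 15): total unchanged
  event 6 (t=26: DEC total by 6): total (absent) -> -6
Final: total = -6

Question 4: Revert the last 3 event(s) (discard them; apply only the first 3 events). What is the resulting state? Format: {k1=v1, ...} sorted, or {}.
Keep first 3 events (discard last 3):
  after event 1 (t=3: INC max by 8): {max=8}
  after event 2 (t=5: INC max by 15): {max=23}
  after event 3 (t=8: SET max = 23): {max=23}

Answer: {max=23}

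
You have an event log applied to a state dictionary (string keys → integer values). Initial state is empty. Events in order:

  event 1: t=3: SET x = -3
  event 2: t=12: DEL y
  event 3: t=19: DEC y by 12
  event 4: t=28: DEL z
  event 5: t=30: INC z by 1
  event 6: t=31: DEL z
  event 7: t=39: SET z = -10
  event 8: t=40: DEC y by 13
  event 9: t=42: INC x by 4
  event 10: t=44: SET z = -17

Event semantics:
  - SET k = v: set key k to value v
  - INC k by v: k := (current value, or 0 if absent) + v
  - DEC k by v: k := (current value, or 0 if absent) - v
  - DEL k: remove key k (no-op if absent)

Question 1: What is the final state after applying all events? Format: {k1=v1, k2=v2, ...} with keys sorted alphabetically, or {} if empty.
  after event 1 (t=3: SET x = -3): {x=-3}
  after event 2 (t=12: DEL y): {x=-3}
  after event 3 (t=19: DEC y by 12): {x=-3, y=-12}
  after event 4 (t=28: DEL z): {x=-3, y=-12}
  after event 5 (t=30: INC z by 1): {x=-3, y=-12, z=1}
  after event 6 (t=31: DEL z): {x=-3, y=-12}
  after event 7 (t=39: SET z = -10): {x=-3, y=-12, z=-10}
  after event 8 (t=40: DEC y by 13): {x=-3, y=-25, z=-10}
  after event 9 (t=42: INC x by 4): {x=1, y=-25, z=-10}
  after event 10 (t=44: SET z = -17): {x=1, y=-25, z=-17}

Answer: {x=1, y=-25, z=-17}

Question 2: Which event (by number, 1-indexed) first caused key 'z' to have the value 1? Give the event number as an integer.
Looking for first event where z becomes 1:
  event 5: z (absent) -> 1  <-- first match

Answer: 5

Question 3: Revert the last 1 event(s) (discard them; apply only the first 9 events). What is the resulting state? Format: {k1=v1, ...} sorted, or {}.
Keep first 9 events (discard last 1):
  after event 1 (t=3: SET x = -3): {x=-3}
  after event 2 (t=12: DEL y): {x=-3}
  after event 3 (t=19: DEC y by 12): {x=-3, y=-12}
  after event 4 (t=28: DEL z): {x=-3, y=-12}
  after event 5 (t=30: INC z by 1): {x=-3, y=-12, z=1}
  after event 6 (t=31: DEL z): {x=-3, y=-12}
  after event 7 (t=39: SET z = -10): {x=-3, y=-12, z=-10}
  after event 8 (t=40: DEC y by 13): {x=-3, y=-25, z=-10}
  after event 9 (t=42: INC x by 4): {x=1, y=-25, z=-10}

Answer: {x=1, y=-25, z=-10}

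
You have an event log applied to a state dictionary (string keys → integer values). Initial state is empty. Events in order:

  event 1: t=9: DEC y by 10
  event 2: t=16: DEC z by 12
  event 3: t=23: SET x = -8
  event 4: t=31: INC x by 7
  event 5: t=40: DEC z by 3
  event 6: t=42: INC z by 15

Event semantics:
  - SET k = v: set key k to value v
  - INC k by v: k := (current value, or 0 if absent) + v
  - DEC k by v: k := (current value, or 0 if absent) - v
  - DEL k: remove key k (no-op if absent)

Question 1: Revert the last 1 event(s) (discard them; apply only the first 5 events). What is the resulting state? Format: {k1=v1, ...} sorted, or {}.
Answer: {x=-1, y=-10, z=-15}

Derivation:
Keep first 5 events (discard last 1):
  after event 1 (t=9: DEC y by 10): {y=-10}
  after event 2 (t=16: DEC z by 12): {y=-10, z=-12}
  after event 3 (t=23: SET x = -8): {x=-8, y=-10, z=-12}
  after event 4 (t=31: INC x by 7): {x=-1, y=-10, z=-12}
  after event 5 (t=40: DEC z by 3): {x=-1, y=-10, z=-15}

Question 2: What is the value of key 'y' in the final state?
Track key 'y' through all 6 events:
  event 1 (t=9: DEC y by 10): y (absent) -> -10
  event 2 (t=16: DEC z by 12): y unchanged
  event 3 (t=23: SET x = -8): y unchanged
  event 4 (t=31: INC x by 7): y unchanged
  event 5 (t=40: DEC z by 3): y unchanged
  event 6 (t=42: INC z by 15): y unchanged
Final: y = -10

Answer: -10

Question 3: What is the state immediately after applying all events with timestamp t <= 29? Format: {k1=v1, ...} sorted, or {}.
Apply events with t <= 29 (3 events):
  after event 1 (t=9: DEC y by 10): {y=-10}
  after event 2 (t=16: DEC z by 12): {y=-10, z=-12}
  after event 3 (t=23: SET x = -8): {x=-8, y=-10, z=-12}

Answer: {x=-8, y=-10, z=-12}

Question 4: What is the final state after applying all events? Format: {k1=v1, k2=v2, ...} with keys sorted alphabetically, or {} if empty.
  after event 1 (t=9: DEC y by 10): {y=-10}
  after event 2 (t=16: DEC z by 12): {y=-10, z=-12}
  after event 3 (t=23: SET x = -8): {x=-8, y=-10, z=-12}
  after event 4 (t=31: INC x by 7): {x=-1, y=-10, z=-12}
  after event 5 (t=40: DEC z by 3): {x=-1, y=-10, z=-15}
  after event 6 (t=42: INC z by 15): {x=-1, y=-10, z=0}

Answer: {x=-1, y=-10, z=0}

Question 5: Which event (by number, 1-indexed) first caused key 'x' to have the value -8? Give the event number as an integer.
Answer: 3

Derivation:
Looking for first event where x becomes -8:
  event 3: x (absent) -> -8  <-- first match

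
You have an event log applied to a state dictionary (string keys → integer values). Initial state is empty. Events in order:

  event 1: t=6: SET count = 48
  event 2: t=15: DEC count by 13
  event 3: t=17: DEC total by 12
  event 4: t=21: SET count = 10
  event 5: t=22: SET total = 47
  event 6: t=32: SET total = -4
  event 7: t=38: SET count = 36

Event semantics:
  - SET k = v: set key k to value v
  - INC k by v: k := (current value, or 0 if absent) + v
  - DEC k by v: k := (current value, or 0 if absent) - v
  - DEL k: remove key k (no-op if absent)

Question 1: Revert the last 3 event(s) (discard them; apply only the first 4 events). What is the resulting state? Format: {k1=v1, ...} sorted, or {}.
Keep first 4 events (discard last 3):
  after event 1 (t=6: SET count = 48): {count=48}
  after event 2 (t=15: DEC count by 13): {count=35}
  after event 3 (t=17: DEC total by 12): {count=35, total=-12}
  after event 4 (t=21: SET count = 10): {count=10, total=-12}

Answer: {count=10, total=-12}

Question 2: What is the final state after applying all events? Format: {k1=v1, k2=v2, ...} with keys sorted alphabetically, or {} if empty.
  after event 1 (t=6: SET count = 48): {count=48}
  after event 2 (t=15: DEC count by 13): {count=35}
  after event 3 (t=17: DEC total by 12): {count=35, total=-12}
  after event 4 (t=21: SET count = 10): {count=10, total=-12}
  after event 5 (t=22: SET total = 47): {count=10, total=47}
  after event 6 (t=32: SET total = -4): {count=10, total=-4}
  after event 7 (t=38: SET count = 36): {count=36, total=-4}

Answer: {count=36, total=-4}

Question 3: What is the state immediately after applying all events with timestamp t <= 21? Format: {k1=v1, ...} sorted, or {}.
Apply events with t <= 21 (4 events):
  after event 1 (t=6: SET count = 48): {count=48}
  after event 2 (t=15: DEC count by 13): {count=35}
  after event 3 (t=17: DEC total by 12): {count=35, total=-12}
  after event 4 (t=21: SET count = 10): {count=10, total=-12}

Answer: {count=10, total=-12}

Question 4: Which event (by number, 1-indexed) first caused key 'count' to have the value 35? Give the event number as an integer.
Looking for first event where count becomes 35:
  event 1: count = 48
  event 2: count 48 -> 35  <-- first match

Answer: 2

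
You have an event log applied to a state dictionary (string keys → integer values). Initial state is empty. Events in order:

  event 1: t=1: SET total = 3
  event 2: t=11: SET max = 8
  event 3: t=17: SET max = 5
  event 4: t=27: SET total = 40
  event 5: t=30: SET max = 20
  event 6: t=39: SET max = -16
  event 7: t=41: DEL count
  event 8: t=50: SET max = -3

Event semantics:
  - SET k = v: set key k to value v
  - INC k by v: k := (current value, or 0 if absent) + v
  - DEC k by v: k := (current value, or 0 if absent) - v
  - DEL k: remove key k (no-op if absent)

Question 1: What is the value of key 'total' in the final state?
Track key 'total' through all 8 events:
  event 1 (t=1: SET total = 3): total (absent) -> 3
  event 2 (t=11: SET max = 8): total unchanged
  event 3 (t=17: SET max = 5): total unchanged
  event 4 (t=27: SET total = 40): total 3 -> 40
  event 5 (t=30: SET max = 20): total unchanged
  event 6 (t=39: SET max = -16): total unchanged
  event 7 (t=41: DEL count): total unchanged
  event 8 (t=50: SET max = -3): total unchanged
Final: total = 40

Answer: 40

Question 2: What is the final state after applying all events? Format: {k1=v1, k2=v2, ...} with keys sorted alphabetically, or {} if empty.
Answer: {max=-3, total=40}

Derivation:
  after event 1 (t=1: SET total = 3): {total=3}
  after event 2 (t=11: SET max = 8): {max=8, total=3}
  after event 3 (t=17: SET max = 5): {max=5, total=3}
  after event 4 (t=27: SET total = 40): {max=5, total=40}
  after event 5 (t=30: SET max = 20): {max=20, total=40}
  after event 6 (t=39: SET max = -16): {max=-16, total=40}
  after event 7 (t=41: DEL count): {max=-16, total=40}
  after event 8 (t=50: SET max = -3): {max=-3, total=40}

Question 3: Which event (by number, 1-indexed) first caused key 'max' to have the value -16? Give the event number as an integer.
Answer: 6

Derivation:
Looking for first event where max becomes -16:
  event 2: max = 8
  event 3: max = 5
  event 4: max = 5
  event 5: max = 20
  event 6: max 20 -> -16  <-- first match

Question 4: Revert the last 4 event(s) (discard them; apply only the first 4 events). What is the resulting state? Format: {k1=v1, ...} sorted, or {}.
Answer: {max=5, total=40}

Derivation:
Keep first 4 events (discard last 4):
  after event 1 (t=1: SET total = 3): {total=3}
  after event 2 (t=11: SET max = 8): {max=8, total=3}
  after event 3 (t=17: SET max = 5): {max=5, total=3}
  after event 4 (t=27: SET total = 40): {max=5, total=40}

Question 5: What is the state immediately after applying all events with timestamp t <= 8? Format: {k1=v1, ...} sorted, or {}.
Answer: {total=3}

Derivation:
Apply events with t <= 8 (1 events):
  after event 1 (t=1: SET total = 3): {total=3}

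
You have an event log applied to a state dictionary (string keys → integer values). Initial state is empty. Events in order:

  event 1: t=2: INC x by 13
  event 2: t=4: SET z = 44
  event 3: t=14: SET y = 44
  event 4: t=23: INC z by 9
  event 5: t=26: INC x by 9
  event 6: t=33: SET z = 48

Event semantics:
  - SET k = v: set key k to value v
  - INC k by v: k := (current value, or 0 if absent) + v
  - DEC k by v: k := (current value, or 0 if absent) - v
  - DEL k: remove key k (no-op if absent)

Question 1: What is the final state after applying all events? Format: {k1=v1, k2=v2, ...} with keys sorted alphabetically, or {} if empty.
  after event 1 (t=2: INC x by 13): {x=13}
  after event 2 (t=4: SET z = 44): {x=13, z=44}
  after event 3 (t=14: SET y = 44): {x=13, y=44, z=44}
  after event 4 (t=23: INC z by 9): {x=13, y=44, z=53}
  after event 5 (t=26: INC x by 9): {x=22, y=44, z=53}
  after event 6 (t=33: SET z = 48): {x=22, y=44, z=48}

Answer: {x=22, y=44, z=48}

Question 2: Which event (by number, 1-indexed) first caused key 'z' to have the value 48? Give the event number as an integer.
Looking for first event where z becomes 48:
  event 2: z = 44
  event 3: z = 44
  event 4: z = 53
  event 5: z = 53
  event 6: z 53 -> 48  <-- first match

Answer: 6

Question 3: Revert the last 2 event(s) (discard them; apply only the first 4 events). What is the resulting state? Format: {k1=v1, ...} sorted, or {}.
Keep first 4 events (discard last 2):
  after event 1 (t=2: INC x by 13): {x=13}
  after event 2 (t=4: SET z = 44): {x=13, z=44}
  after event 3 (t=14: SET y = 44): {x=13, y=44, z=44}
  after event 4 (t=23: INC z by 9): {x=13, y=44, z=53}

Answer: {x=13, y=44, z=53}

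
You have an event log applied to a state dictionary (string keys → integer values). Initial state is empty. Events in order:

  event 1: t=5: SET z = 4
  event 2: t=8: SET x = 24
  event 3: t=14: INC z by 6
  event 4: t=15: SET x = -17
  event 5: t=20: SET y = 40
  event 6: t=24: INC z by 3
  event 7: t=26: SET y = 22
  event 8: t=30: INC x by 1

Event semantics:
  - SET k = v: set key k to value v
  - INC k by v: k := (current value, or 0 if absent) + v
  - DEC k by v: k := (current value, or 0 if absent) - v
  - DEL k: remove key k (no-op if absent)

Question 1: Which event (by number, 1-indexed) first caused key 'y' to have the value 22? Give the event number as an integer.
Answer: 7

Derivation:
Looking for first event where y becomes 22:
  event 5: y = 40
  event 6: y = 40
  event 7: y 40 -> 22  <-- first match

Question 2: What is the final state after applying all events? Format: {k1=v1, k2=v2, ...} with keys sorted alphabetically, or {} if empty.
  after event 1 (t=5: SET z = 4): {z=4}
  after event 2 (t=8: SET x = 24): {x=24, z=4}
  after event 3 (t=14: INC z by 6): {x=24, z=10}
  after event 4 (t=15: SET x = -17): {x=-17, z=10}
  after event 5 (t=20: SET y = 40): {x=-17, y=40, z=10}
  after event 6 (t=24: INC z by 3): {x=-17, y=40, z=13}
  after event 7 (t=26: SET y = 22): {x=-17, y=22, z=13}
  after event 8 (t=30: INC x by 1): {x=-16, y=22, z=13}

Answer: {x=-16, y=22, z=13}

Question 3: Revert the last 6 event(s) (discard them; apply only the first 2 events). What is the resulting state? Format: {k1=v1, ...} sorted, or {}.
Keep first 2 events (discard last 6):
  after event 1 (t=5: SET z = 4): {z=4}
  after event 2 (t=8: SET x = 24): {x=24, z=4}

Answer: {x=24, z=4}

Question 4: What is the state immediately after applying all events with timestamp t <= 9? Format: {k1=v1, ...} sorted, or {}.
Apply events with t <= 9 (2 events):
  after event 1 (t=5: SET z = 4): {z=4}
  after event 2 (t=8: SET x = 24): {x=24, z=4}

Answer: {x=24, z=4}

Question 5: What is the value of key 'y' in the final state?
Track key 'y' through all 8 events:
  event 1 (t=5: SET z = 4): y unchanged
  event 2 (t=8: SET x = 24): y unchanged
  event 3 (t=14: INC z by 6): y unchanged
  event 4 (t=15: SET x = -17): y unchanged
  event 5 (t=20: SET y = 40): y (absent) -> 40
  event 6 (t=24: INC z by 3): y unchanged
  event 7 (t=26: SET y = 22): y 40 -> 22
  event 8 (t=30: INC x by 1): y unchanged
Final: y = 22

Answer: 22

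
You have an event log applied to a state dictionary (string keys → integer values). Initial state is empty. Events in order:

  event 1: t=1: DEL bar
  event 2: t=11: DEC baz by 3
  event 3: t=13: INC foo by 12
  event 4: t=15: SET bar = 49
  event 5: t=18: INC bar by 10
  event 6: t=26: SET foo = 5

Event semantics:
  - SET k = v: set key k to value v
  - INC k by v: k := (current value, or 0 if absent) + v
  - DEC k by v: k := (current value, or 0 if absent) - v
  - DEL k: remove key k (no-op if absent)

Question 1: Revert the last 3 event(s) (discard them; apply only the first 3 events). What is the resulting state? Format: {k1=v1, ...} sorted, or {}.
Answer: {baz=-3, foo=12}

Derivation:
Keep first 3 events (discard last 3):
  after event 1 (t=1: DEL bar): {}
  after event 2 (t=11: DEC baz by 3): {baz=-3}
  after event 3 (t=13: INC foo by 12): {baz=-3, foo=12}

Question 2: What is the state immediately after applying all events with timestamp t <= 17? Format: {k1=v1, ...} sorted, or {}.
Answer: {bar=49, baz=-3, foo=12}

Derivation:
Apply events with t <= 17 (4 events):
  after event 1 (t=1: DEL bar): {}
  after event 2 (t=11: DEC baz by 3): {baz=-3}
  after event 3 (t=13: INC foo by 12): {baz=-3, foo=12}
  after event 4 (t=15: SET bar = 49): {bar=49, baz=-3, foo=12}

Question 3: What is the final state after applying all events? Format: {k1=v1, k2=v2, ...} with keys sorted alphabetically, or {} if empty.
  after event 1 (t=1: DEL bar): {}
  after event 2 (t=11: DEC baz by 3): {baz=-3}
  after event 3 (t=13: INC foo by 12): {baz=-3, foo=12}
  after event 4 (t=15: SET bar = 49): {bar=49, baz=-3, foo=12}
  after event 5 (t=18: INC bar by 10): {bar=59, baz=-3, foo=12}
  after event 6 (t=26: SET foo = 5): {bar=59, baz=-3, foo=5}

Answer: {bar=59, baz=-3, foo=5}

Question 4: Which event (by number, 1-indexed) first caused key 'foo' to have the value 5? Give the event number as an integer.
Looking for first event where foo becomes 5:
  event 3: foo = 12
  event 4: foo = 12
  event 5: foo = 12
  event 6: foo 12 -> 5  <-- first match

Answer: 6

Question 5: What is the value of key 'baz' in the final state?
Track key 'baz' through all 6 events:
  event 1 (t=1: DEL bar): baz unchanged
  event 2 (t=11: DEC baz by 3): baz (absent) -> -3
  event 3 (t=13: INC foo by 12): baz unchanged
  event 4 (t=15: SET bar = 49): baz unchanged
  event 5 (t=18: INC bar by 10): baz unchanged
  event 6 (t=26: SET foo = 5): baz unchanged
Final: baz = -3

Answer: -3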